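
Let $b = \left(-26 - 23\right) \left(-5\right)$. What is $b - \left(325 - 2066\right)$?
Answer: $1986$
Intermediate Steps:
$b = 245$ ($b = \left(-49\right) \left(-5\right) = 245$)
$b - \left(325 - 2066\right) = 245 - \left(325 - 2066\right) = 245 - -1741 = 245 + 1741 = 1986$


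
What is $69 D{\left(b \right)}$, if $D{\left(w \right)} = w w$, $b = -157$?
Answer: $1700781$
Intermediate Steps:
$D{\left(w \right)} = w^{2}$
$69 D{\left(b \right)} = 69 \left(-157\right)^{2} = 69 \cdot 24649 = 1700781$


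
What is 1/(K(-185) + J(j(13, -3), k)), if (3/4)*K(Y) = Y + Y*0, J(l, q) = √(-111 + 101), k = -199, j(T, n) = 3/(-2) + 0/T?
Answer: -222/54769 - 9*I*√10/547690 ≈ -0.0040534 - 5.1965e-5*I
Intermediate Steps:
j(T, n) = -3/2 (j(T, n) = 3*(-½) + 0 = -3/2 + 0 = -3/2)
J(l, q) = I*√10 (J(l, q) = √(-10) = I*√10)
K(Y) = 4*Y/3 (K(Y) = 4*(Y + Y*0)/3 = 4*(Y + 0)/3 = 4*Y/3)
1/(K(-185) + J(j(13, -3), k)) = 1/((4/3)*(-185) + I*√10) = 1/(-740/3 + I*√10)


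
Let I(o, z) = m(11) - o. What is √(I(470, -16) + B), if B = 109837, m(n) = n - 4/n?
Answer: √13234694/11 ≈ 330.72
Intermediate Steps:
m(n) = n - 4/n
I(o, z) = 117/11 - o (I(o, z) = (11 - 4/11) - o = 117/11 - o)
√(I(470, -16) + B) = √((117/11 - 1*470) + 109837) = √((117/11 - 470) + 109837) = √(-5053/11 + 109837) = √(1203154/11) = √13234694/11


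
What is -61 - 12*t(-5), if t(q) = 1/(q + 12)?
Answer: -439/7 ≈ -62.714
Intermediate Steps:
t(q) = 1/(12 + q)
-61 - 12*t(-5) = -61 - 12/(12 - 5) = -61 - 12/7 = -439/7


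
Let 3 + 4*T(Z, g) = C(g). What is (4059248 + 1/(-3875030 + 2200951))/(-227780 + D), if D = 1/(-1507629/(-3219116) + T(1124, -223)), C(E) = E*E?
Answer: -271955631217773360632153/15260475254756059041296 ≈ -17.821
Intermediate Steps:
C(E) = E²
T(Z, g) = -¾ + g²/4
D = 3219116/40019948183 (D = 1/(-1507629/(-3219116) + (-¾ + (¼)*(-223)²)) = 1/(-1507629*(-1/3219116) + (-¾ + (¼)*49729)) = 1/(1507629/3219116 + (-¾ + 49729/4)) = 1/(1507629/3219116 + 24863/2) = 1/(40019948183/3219116) = 3219116/40019948183 ≈ 8.0438e-5)
(4059248 + 1/(-3875030 + 2200951))/(-227780 + D) = (4059248 + 1/(-3875030 + 2200951))/(-227780 + 3219116/40019948183) = (4059248 + 1/(-1674079))/(-9115743793904624/40019948183) = (4059248 - 1/1674079)*(-40019948183/9115743793904624) = (6795501832591/1674079)*(-40019948183/9115743793904624) = -271955631217773360632153/15260475254756059041296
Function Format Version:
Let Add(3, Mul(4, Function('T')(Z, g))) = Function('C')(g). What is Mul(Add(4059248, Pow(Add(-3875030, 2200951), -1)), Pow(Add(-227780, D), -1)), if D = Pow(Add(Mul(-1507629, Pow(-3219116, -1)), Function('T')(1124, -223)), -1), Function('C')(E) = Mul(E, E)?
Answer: Rational(-271955631217773360632153, 15260475254756059041296) ≈ -17.821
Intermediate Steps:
Function('C')(E) = Pow(E, 2)
Function('T')(Z, g) = Add(Rational(-3, 4), Mul(Rational(1, 4), Pow(g, 2)))
D = Rational(3219116, 40019948183) (D = Pow(Add(Mul(-1507629, Pow(-3219116, -1)), Add(Rational(-3, 4), Mul(Rational(1, 4), Pow(-223, 2)))), -1) = Pow(Add(Mul(-1507629, Rational(-1, 3219116)), Add(Rational(-3, 4), Mul(Rational(1, 4), 49729))), -1) = Pow(Add(Rational(1507629, 3219116), Add(Rational(-3, 4), Rational(49729, 4))), -1) = Pow(Add(Rational(1507629, 3219116), Rational(24863, 2)), -1) = Pow(Rational(40019948183, 3219116), -1) = Rational(3219116, 40019948183) ≈ 8.0438e-5)
Mul(Add(4059248, Pow(Add(-3875030, 2200951), -1)), Pow(Add(-227780, D), -1)) = Mul(Add(4059248, Pow(Add(-3875030, 2200951), -1)), Pow(Add(-227780, Rational(3219116, 40019948183)), -1)) = Mul(Add(4059248, Pow(-1674079, -1)), Pow(Rational(-9115743793904624, 40019948183), -1)) = Mul(Add(4059248, Rational(-1, 1674079)), Rational(-40019948183, 9115743793904624)) = Mul(Rational(6795501832591, 1674079), Rational(-40019948183, 9115743793904624)) = Rational(-271955631217773360632153, 15260475254756059041296)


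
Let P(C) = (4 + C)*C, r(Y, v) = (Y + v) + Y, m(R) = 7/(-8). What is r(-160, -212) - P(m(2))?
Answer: -33873/64 ≈ -529.27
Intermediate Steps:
m(R) = -7/8 (m(R) = 7*(-⅛) = -7/8)
r(Y, v) = v + 2*Y
P(C) = C*(4 + C)
r(-160, -212) - P(m(2)) = (-212 + 2*(-160)) - (-7)*(4 - 7/8)/8 = (-212 - 320) - (-7)*25/(8*8) = -532 - 1*(-175/64) = -532 + 175/64 = -33873/64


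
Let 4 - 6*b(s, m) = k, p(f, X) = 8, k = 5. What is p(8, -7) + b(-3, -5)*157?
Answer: -109/6 ≈ -18.167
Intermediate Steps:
b(s, m) = -1/6 (b(s, m) = 2/3 - 1/6*5 = 2/3 - 5/6 = -1/6)
p(8, -7) + b(-3, -5)*157 = 8 - 1/6*157 = 8 - 157/6 = -109/6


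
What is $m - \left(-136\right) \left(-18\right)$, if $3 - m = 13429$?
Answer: $-15874$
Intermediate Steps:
$m = -13426$ ($m = 3 - 13429 = -13426$)
$m - \left(-136\right) \left(-18\right) = -13426 - \left(-136\right) \left(-18\right) = -13426 - 2448 = -15874$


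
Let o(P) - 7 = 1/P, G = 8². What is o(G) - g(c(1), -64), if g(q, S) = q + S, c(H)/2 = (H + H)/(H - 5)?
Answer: 4609/64 ≈ 72.016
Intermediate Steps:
c(H) = 4*H/(-5 + H) (c(H) = 2*((H + H)/(H - 5)) = 2*((2*H)/(-5 + H)) = 2*(2*H/(-5 + H)) = 4*H/(-5 + H))
g(q, S) = S + q
G = 64
o(P) = 7 + 1/P
o(G) - g(c(1), -64) = (7 + 1/64) - (-64 + 4*1/(-5 + 1)) = (7 + 1/64) - (-64 + 4*1/(-4)) = 449/64 - (-64 + 4*1*(-¼)) = 449/64 - (-64 - 1) = 449/64 - 1*(-65) = 449/64 + 65 = 4609/64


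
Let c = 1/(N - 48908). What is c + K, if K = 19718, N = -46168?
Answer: 1874708567/95076 ≈ 19718.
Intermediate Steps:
c = -1/95076 (c = 1/(-46168 - 48908) = 1/(-95076) = -1/95076 ≈ -1.0518e-5)
c + K = -1/95076 + 19718 = 1874708567/95076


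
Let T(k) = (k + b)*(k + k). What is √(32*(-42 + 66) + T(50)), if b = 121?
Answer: 2*√4467 ≈ 133.67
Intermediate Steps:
T(k) = 2*k*(121 + k) (T(k) = (k + 121)*(k + k) = (121 + k)*(2*k) = 2*k*(121 + k))
√(32*(-42 + 66) + T(50)) = √(32*(-42 + 66) + 2*50*(121 + 50)) = √(32*24 + 2*50*171) = √(768 + 17100) = √17868 = 2*√4467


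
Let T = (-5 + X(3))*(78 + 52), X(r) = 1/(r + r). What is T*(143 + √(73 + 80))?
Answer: -269555/3 - 1885*√17 ≈ -97624.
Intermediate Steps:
X(r) = 1/(2*r)
T = -1885/3 (T = (-5 + (½)/3)*(78 + 52) = (-5 + (½)*(⅓))*130 = (-5 + ⅙)*130 = -29/6*130 = -1885/3 ≈ -628.33)
T*(143 + √(73 + 80)) = -1885*(143 + √(73 + 80))/3 = -1885*(143 + √153)/3 = -1885*(143 + 3*√17)/3 = -269555/3 - 1885*√17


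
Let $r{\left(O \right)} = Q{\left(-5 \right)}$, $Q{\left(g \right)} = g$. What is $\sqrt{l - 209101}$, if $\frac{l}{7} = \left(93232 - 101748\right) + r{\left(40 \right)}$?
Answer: $2 i \sqrt{67187} \approx 518.41 i$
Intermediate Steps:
$r{\left(O \right)} = -5$
$l = -59647$ ($l = 7 \left(\left(93232 - 101748\right) - 5\right) = 7 \left(-8516 - 5\right) = 7 \left(-8521\right) = -59647$)
$\sqrt{l - 209101} = \sqrt{-59647 - 209101} = \sqrt{-268748} = 2 i \sqrt{67187}$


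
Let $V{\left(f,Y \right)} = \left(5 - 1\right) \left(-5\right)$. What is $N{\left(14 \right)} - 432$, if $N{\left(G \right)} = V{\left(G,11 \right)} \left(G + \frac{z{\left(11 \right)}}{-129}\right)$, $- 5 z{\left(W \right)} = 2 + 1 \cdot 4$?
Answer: $- \frac{30624}{43} \approx -712.19$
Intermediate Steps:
$z{\left(W \right)} = - \frac{6}{5}$ ($z{\left(W \right)} = - \frac{2 + 1 \cdot 4}{5} = - \frac{2 + 4}{5} = \left(- \frac{1}{5}\right) 6 = - \frac{6}{5}$)
$V{\left(f,Y \right)} = -20$ ($V{\left(f,Y \right)} = 4 \left(-5\right) = -20$)
$N{\left(G \right)} = - \frac{8}{43} - 20 G$ ($N{\left(G \right)} = - 20 \left(G - \frac{6}{5 \left(-129\right)}\right) = - 20 \left(G - - \frac{2}{215}\right) = - 20 \left(G + \frac{2}{215}\right) = - 20 \left(\frac{2}{215} + G\right) = - \frac{8}{43} - 20 G$)
$N{\left(14 \right)} - 432 = \left(- \frac{8}{43} - 280\right) - 432 = - \frac{12048}{43} - 432 = - \frac{30624}{43}$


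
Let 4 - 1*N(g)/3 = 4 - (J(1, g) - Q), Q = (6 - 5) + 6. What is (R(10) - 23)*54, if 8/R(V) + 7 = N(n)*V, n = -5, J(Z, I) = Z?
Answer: -232686/187 ≈ -1244.3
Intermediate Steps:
Q = 7 (Q = 1 + 6 = 7)
N(g) = -18 (N(g) = 12 - 3*(4 - (1 - 1*7)) = 12 - 3*(4 - (1 - 7)) = 12 - 3*(4 - 1*(-6)) = 12 - 3*(4 + 6) = 12 - 3*10 = 12 - 30 = -18)
R(V) = 8/(-7 - 18*V)
(R(10) - 23)*54 = (-8/(7 + 18*10) - 23)*54 = (-8/(7 + 180) - 23)*54 = (-8/187 - 23)*54 = -4309/187*54 = -232686/187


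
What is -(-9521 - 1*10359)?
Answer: 19880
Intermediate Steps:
-(-9521 - 1*10359) = -(-9521 - 10359) = -1*(-19880) = 19880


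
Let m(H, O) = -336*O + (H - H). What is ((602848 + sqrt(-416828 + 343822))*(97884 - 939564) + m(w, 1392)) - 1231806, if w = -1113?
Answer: -507406804158 - 841680*I*sqrt(73006) ≈ -5.0741e+11 - 2.2742e+8*I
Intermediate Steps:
m(H, O) = -336*O (m(H, O) = -336*O + 0 = -336*O)
((602848 + sqrt(-416828 + 343822))*(97884 - 939564) + m(w, 1392)) - 1231806 = ((602848 + sqrt(-416828 + 343822))*(97884 - 939564) - 336*1392) - 1231806 = ((602848 + sqrt(-73006))*(-841680) - 467712) - 1231806 = ((602848 + I*sqrt(73006))*(-841680) - 467712) - 1231806 = ((-507405104640 - 841680*I*sqrt(73006)) - 467712) - 1231806 = (-507405572352 - 841680*I*sqrt(73006)) - 1231806 = -507406804158 - 841680*I*sqrt(73006)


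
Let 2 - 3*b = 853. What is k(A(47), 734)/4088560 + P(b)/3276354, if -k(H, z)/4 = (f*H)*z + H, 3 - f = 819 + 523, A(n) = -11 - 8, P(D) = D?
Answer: -18354557918399/1004667743268 ≈ -18.269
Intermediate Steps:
b = -851/3 (b = 2/3 - 1/3*853 = 2/3 - 853/3 = -851/3 ≈ -283.67)
A(n) = -19
f = -1339 (f = 3 - (819 + 523) = 3 - 1*1342 = 3 - 1342 = -1339)
k(H, z) = -4*H + 5356*H*z (k(H, z) = -4*((-1339*H)*z + H) = -4*(-1339*H*z + H) = -4*(H - 1339*H*z) = -4*H + 5356*H*z)
k(A(47), 734)/4088560 + P(b)/3276354 = (4*(-19)*(-1 + 1339*734))/4088560 - 851/3/3276354 = (4*(-19)*(-1 + 982826))*(1/4088560) - 851/3*1/3276354 = (4*(-19)*982825)*(1/4088560) - 851/9829062 = -74694700*1/4088560 - 851/9829062 = -3734735/204428 - 851/9829062 = -18354557918399/1004667743268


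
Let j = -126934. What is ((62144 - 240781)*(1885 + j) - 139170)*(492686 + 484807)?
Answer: 21835472296859199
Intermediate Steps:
((62144 - 240781)*(1885 + j) - 139170)*(492686 + 484807) = ((62144 - 240781)*(1885 - 126934) - 139170)*(492686 + 484807) = (-178637*(-125049) - 139170)*977493 = (22338378213 - 139170)*977493 = 22338239043*977493 = 21835472296859199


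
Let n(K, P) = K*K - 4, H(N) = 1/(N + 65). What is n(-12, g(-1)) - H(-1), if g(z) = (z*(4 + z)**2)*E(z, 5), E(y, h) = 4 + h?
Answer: 8959/64 ≈ 139.98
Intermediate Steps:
g(z) = 9*z*(4 + z)**2 (g(z) = (z*(4 + z)**2)*(4 + 5) = (z*(4 + z)**2)*9 = 9*z*(4 + z)**2)
H(N) = 1/(65 + N)
n(K, P) = -4 + K**2 (n(K, P) = K**2 - 4 = -4 + K**2)
n(-12, g(-1)) - H(-1) = (-4 + (-12)**2) - 1/(65 - 1) = (-4 + 144) - 1/64 = 140 - 1*1/64 = 140 - 1/64 = 8959/64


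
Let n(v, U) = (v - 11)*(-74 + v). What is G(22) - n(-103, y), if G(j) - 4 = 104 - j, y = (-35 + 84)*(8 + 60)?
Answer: -20092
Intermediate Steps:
y = 3332 (y = 49*68 = 3332)
G(j) = 108 - j (G(j) = 4 + (104 - j) = 108 - j)
n(v, U) = (-74 + v)*(-11 + v) (n(v, U) = (-11 + v)*(-74 + v) = (-74 + v)*(-11 + v))
G(22) - n(-103, y) = (108 - 1*22) - (814 + (-103)² - 85*(-103)) = (108 - 22) - (814 + 10609 + 8755) = 86 - 1*20178 = 86 - 20178 = -20092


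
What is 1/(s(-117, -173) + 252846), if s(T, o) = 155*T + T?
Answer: 1/234594 ≈ 4.2627e-6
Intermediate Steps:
s(T, o) = 156*T
1/(s(-117, -173) + 252846) = 1/(156*(-117) + 252846) = 1/(-18252 + 252846) = 1/234594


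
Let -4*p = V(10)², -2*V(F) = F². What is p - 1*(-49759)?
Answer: 49134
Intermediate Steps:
V(F) = -F²/2
p = -625 (p = -(-½*10²)²/4 = -(-½*100)²/4 = -¼*(-50)² = -¼*2500 = -625)
p - 1*(-49759) = -625 - 1*(-49759) = -625 + 49759 = 49134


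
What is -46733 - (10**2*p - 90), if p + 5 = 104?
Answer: -56543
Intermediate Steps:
p = 99 (p = -5 + 104 = 99)
-46733 - (10**2*p - 90) = -46733 - (10**2*99 - 90) = -46733 - (100*99 - 90) = -46733 - (9900 - 90) = -46733 - 1*9810 = -46733 - 9810 = -56543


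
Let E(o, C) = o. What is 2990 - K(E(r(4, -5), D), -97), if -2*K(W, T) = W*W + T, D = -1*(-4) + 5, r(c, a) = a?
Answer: 2954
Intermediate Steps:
D = 9 (D = 4 + 5 = 9)
K(W, T) = -T/2 - W²/2 (K(W, T) = -(W*W + T)/2 = -(W² + T)/2 = -(T + W²)/2 = -T/2 - W²/2)
2990 - K(E(r(4, -5), D), -97) = 2990 - (-½*(-97) - ½*(-5)²) = 2990 - (97/2 - ½*25) = 2990 - (97/2 - 25/2) = 2990 - 1*36 = 2990 - 36 = 2954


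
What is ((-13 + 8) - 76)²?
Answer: 6561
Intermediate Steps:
((-13 + 8) - 76)² = (-5 - 76)² = (-81)² = 6561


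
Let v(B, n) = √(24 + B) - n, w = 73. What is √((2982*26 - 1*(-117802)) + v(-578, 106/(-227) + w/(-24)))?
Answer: √(1449438693414 + 7420176*I*√554)/2724 ≈ 441.97 + 0.026628*I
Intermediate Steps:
√((2982*26 - 1*(-117802)) + v(-578, 106/(-227) + w/(-24))) = √((2982*26 - 1*(-117802)) + (√(24 - 578) - (106/(-227) + 73/(-24)))) = √((77532 + 117802) + (√(-554) - (106*(-1/227) + 73*(-1/24)))) = √(195334 + (I*√554 - (-106/227 - 73/24))) = √(195334 + (I*√554 - 1*(-19115/5448))) = √(195334 + (I*√554 + 19115/5448)) = √(195334 + (19115/5448 + I*√554)) = √(1064198747/5448 + I*√554)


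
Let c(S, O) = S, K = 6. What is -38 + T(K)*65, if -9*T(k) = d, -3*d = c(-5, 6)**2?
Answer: 599/27 ≈ 22.185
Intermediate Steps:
d = -25/3 (d = -1/3*(-5)**2 = -1/3*25 = -25/3 ≈ -8.3333)
T(k) = 25/27 (T(k) = -1/9*(-25/3) = 25/27)
-38 + T(K)*65 = -38 + (25/27)*65 = -38 + 1625/27 = 599/27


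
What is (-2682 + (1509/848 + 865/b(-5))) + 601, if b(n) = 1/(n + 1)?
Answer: -4697259/848 ≈ -5539.2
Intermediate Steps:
b(n) = 1/(1 + n)
(-2682 + (1509/848 + 865/b(-5))) + 601 = (-2682 + (1509/848 + 865/(1/(1 - 5)))) + 601 = (-2682 + (1509*(1/848) + 865/(1/(-4)))) + 601 = (-2682 + (1509/848 + 865/(-¼))) + 601 = (-2682 + (1509/848 + 865*(-4))) + 601 = (-2682 + (1509/848 - 3460)) + 601 = (-2682 - 2932571/848) + 601 = -5206907/848 + 601 = -4697259/848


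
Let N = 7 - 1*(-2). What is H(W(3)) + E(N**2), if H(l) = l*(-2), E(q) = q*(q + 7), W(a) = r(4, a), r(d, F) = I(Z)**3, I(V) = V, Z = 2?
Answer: 7112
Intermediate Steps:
N = 9 (N = 7 + 2 = 9)
r(d, F) = 8 (r(d, F) = 2**3 = 8)
W(a) = 8
E(q) = q*(7 + q)
H(l) = -2*l
H(W(3)) + E(N**2) = -2*8 + 9**2*(7 + 9**2) = -16 + 81*(7 + 81) = -16 + 81*88 = -16 + 7128 = 7112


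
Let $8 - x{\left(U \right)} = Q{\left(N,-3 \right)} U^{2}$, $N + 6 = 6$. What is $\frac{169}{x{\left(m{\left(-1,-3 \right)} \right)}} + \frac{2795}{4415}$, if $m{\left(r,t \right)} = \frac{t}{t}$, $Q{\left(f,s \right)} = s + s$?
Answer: $\frac{157053}{12362} \approx 12.704$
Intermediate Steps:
$N = 0$ ($N = -6 + 6 = 0$)
$Q{\left(f,s \right)} = 2 s$
$m{\left(r,t \right)} = 1$
$x{\left(U \right)} = 8 + 6 U^{2}$ ($x{\left(U \right)} = 8 - 2 \left(-3\right) U^{2} = 8 - - 6 U^{2} = 8 + 6 U^{2}$)
$\frac{169}{x{\left(m{\left(-1,-3 \right)} \right)}} + \frac{2795}{4415} = \frac{169}{8 + 6 \cdot 1^{2}} + \frac{2795}{4415} = \frac{169}{8 + 6 \cdot 1} + 2795 \cdot \frac{1}{4415} = \frac{169}{8 + 6} + \frac{559}{883} = \frac{169}{14} + \frac{559}{883} = \frac{157053}{12362}$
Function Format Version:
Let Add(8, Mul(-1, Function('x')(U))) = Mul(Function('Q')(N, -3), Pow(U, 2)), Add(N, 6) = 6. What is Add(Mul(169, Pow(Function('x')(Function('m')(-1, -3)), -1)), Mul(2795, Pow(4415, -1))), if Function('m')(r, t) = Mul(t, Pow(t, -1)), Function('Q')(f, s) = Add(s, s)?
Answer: Rational(157053, 12362) ≈ 12.704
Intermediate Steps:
N = 0 (N = Add(-6, 6) = 0)
Function('Q')(f, s) = Mul(2, s)
Function('m')(r, t) = 1
Function('x')(U) = Add(8, Mul(6, Pow(U, 2))) (Function('x')(U) = Add(8, Mul(-1, Mul(Mul(2, -3), Pow(U, 2)))) = Add(8, Mul(-1, Mul(-6, Pow(U, 2)))) = Add(8, Mul(6, Pow(U, 2))))
Add(Mul(169, Pow(Function('x')(Function('m')(-1, -3)), -1)), Mul(2795, Pow(4415, -1))) = Add(Mul(169, Pow(Add(8, Mul(6, Pow(1, 2))), -1)), Mul(2795, Pow(4415, -1))) = Add(Mul(169, Pow(Add(8, Mul(6, 1)), -1)), Mul(2795, Rational(1, 4415))) = Add(Mul(169, Pow(Add(8, 6), -1)), Rational(559, 883)) = Add(Mul(169, Pow(14, -1)), Rational(559, 883)) = Add(Mul(169, Rational(1, 14)), Rational(559, 883)) = Add(Rational(169, 14), Rational(559, 883)) = Rational(157053, 12362)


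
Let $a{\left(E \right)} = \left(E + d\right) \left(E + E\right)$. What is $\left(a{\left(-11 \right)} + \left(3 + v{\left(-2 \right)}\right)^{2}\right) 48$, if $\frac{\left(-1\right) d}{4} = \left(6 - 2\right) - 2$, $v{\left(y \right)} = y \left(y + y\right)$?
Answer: $25872$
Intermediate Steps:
$v{\left(y \right)} = 2 y^{2}$ ($v{\left(y \right)} = y 2 y = 2 y^{2}$)
$d = -8$ ($d = - 4 \left(\left(6 - 2\right) - 2\right) = - 4 \left(4 - 2\right) = \left(-4\right) 2 = -8$)
$a{\left(E \right)} = 2 E \left(-8 + E\right)$ ($a{\left(E \right)} = \left(E - 8\right) \left(E + E\right) = \left(-8 + E\right) 2 E = 2 E \left(-8 + E\right)$)
$\left(a{\left(-11 \right)} + \left(3 + v{\left(-2 \right)}\right)^{2}\right) 48 = \left(2 \left(-11\right) \left(-8 - 11\right) + \left(3 + 2 \left(-2\right)^{2}\right)^{2}\right) 48 = \left(2 \left(-11\right) \left(-19\right) + \left(3 + 2 \cdot 4\right)^{2}\right) 48 = \left(418 + \left(3 + 8\right)^{2}\right) 48 = \left(418 + 11^{2}\right) 48 = \left(418 + 121\right) 48 = 539 \cdot 48 = 25872$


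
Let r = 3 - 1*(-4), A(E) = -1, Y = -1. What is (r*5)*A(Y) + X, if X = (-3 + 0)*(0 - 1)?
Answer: -32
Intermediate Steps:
X = 3 (X = -3*(-1) = 3)
r = 7 (r = 3 + 4 = 7)
(r*5)*A(Y) + X = (7*5)*(-1) + 3 = 35*(-1) + 3 = -35 + 3 = -32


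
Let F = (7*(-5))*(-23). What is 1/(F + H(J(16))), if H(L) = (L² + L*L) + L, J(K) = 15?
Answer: 1/1270 ≈ 0.00078740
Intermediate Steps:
F = 805 (F = -35*(-23) = 805)
H(L) = L + 2*L² (H(L) = (L² + L²) + L = 2*L² + L = L + 2*L²)
1/(F + H(J(16))) = 1/(805 + 15*(1 + 2*15)) = 1/(805 + 15*(1 + 30)) = 1/(805 + 15*31) = 1/(805 + 465) = 1/1270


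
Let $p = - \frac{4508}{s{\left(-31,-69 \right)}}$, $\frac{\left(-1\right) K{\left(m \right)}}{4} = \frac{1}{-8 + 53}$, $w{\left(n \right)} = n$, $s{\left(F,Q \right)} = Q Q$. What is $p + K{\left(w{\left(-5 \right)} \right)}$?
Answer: $- \frac{1072}{1035} \approx -1.0357$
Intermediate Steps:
$s{\left(F,Q \right)} = Q^{2}$
$K{\left(m \right)} = - \frac{4}{45}$ ($K{\left(m \right)} = - \frac{4}{-8 + 53} = - \frac{4}{45}$)
$p = - \frac{196}{207}$ ($p = - \frac{4508}{\left(-69\right)^{2}} = - \frac{4508}{4761} = \left(-4508\right) \frac{1}{4761} = - \frac{196}{207} \approx -0.94686$)
$p + K{\left(w{\left(-5 \right)} \right)} = - \frac{196}{207} - \frac{4}{45} = - \frac{1072}{1035}$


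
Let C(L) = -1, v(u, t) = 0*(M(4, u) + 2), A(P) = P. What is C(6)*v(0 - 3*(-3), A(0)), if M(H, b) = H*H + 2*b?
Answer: 0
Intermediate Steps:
M(H, b) = H² + 2*b
v(u, t) = 0 (v(u, t) = 0*((4² + 2*u) + 2) = 0*((16 + 2*u) + 2) = 0*(18 + 2*u) = 0)
C(6)*v(0 - 3*(-3), A(0)) = -1*0 = 0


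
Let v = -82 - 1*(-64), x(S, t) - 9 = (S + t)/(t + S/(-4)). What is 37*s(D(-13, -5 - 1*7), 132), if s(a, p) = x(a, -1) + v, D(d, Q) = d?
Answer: -5069/9 ≈ -563.22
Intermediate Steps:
x(S, t) = 9 + (S + t)/(t - S/4) (x(S, t) = 9 + (S + t)/(t + S/(-4)) = 9 + (S + t)/(t + S*(-1/4)) = 9 + (S + t)/(t - S/4))
v = -18 (v = -82 + 64 = -18)
s(a, p) = -18 + 5*(8 + a)/(4 + a) (s(a, p) = 5*(a - 8*(-1))/(a - 4*(-1)) - 18 = 5*(a + 8)/(a + 4) - 18 = 5*(8 + a)/(4 + a) - 18 = -18 + 5*(8 + a)/(4 + a))
37*s(D(-13, -5 - 1*7), 132) = 37*((-32 - 13*(-13))/(4 - 13)) = 37*((-32 + 169)/(-9)) = 37*(-1/9*137) = 37*(-137/9) = -5069/9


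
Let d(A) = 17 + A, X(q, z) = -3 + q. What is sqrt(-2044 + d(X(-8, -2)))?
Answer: I*sqrt(2038) ≈ 45.144*I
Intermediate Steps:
sqrt(-2044 + d(X(-8, -2))) = sqrt(-2044 + (17 + (-3 - 8))) = sqrt(-2044 + (17 - 11)) = sqrt(-2044 + 6) = sqrt(-2038) = I*sqrt(2038)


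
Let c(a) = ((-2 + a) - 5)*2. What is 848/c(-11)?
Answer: -212/9 ≈ -23.556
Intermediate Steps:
c(a) = -14 + 2*a (c(a) = (-7 + a)*2 = -14 + 2*a)
848/c(-11) = 848/(-14 + 2*(-11)) = 848/(-14 - 22) = 848/(-36) = 848*(-1/36) = -212/9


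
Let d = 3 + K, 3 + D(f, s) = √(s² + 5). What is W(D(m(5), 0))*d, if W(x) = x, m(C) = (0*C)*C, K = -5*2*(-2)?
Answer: -69 + 23*√5 ≈ -17.570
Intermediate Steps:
K = 20 (K = -10*(-2) = 20)
m(C) = 0 (m(C) = 0*C = 0)
D(f, s) = -3 + √(5 + s²) (D(f, s) = -3 + √(s² + 5) = -3 + √(5 + s²))
d = 23 (d = 3 + 20 = 23)
W(D(m(5), 0))*d = (-3 + √(5 + 0²))*23 = (-3 + √(5 + 0))*23 = (-3 + √5)*23 = -69 + 23*√5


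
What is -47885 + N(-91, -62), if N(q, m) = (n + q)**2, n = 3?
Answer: -40141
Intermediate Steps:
N(q, m) = (3 + q)**2
-47885 + N(-91, -62) = -47885 + (3 - 91)**2 = -47885 + (-88)**2 = -47885 + 7744 = -40141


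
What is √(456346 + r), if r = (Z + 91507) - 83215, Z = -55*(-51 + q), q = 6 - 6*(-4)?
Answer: √465793 ≈ 682.49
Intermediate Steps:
q = 30 (q = 6 + 24 = 30)
Z = 1155 (Z = -55*(-51 + 30) = -55*(-21) = 1155)
r = 9447 (r = (1155 + 91507) - 83215 = 92662 - 83215 = 9447)
√(456346 + r) = √(456346 + 9447) = √465793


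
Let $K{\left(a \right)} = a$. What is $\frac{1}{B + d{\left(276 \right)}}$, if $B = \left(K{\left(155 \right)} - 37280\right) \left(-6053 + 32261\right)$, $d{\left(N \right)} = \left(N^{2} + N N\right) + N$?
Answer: $- \frac{1}{972819372} \approx -1.0279 \cdot 10^{-9}$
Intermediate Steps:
$d{\left(N \right)} = N + 2 N^{2}$ ($d{\left(N \right)} = \left(N^{2} + N^{2}\right) + N = 2 N^{2} + N = N + 2 N^{2}$)
$B = -972972000$ ($B = \left(155 - 37280\right) \left(-6053 + 32261\right) = \left(-37125\right) 26208 = -972972000$)
$\frac{1}{B + d{\left(276 \right)}} = \frac{1}{-972972000 + 276 \left(1 + 2 \cdot 276\right)} = \frac{1}{-972972000 + 276 \left(1 + 552\right)} = \frac{1}{-972972000 + 276 \cdot 553} = \frac{1}{-972972000 + 152628} = \frac{1}{-972819372} = - \frac{1}{972819372}$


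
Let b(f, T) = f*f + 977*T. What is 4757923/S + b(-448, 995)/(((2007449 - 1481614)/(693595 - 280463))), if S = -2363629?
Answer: 1145244433567942227/1242878855215 ≈ 9.2145e+5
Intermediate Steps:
b(f, T) = f² + 977*T
4757923/S + b(-448, 995)/(((2007449 - 1481614)/(693595 - 280463))) = 4757923/(-2363629) + ((-448)² + 977*995)/(((2007449 - 1481614)/(693595 - 280463))) = 4757923*(-1/2363629) + (200704 + 972115)/((525835/413132)) = -4757923/2363629 + 1172819/((525835*(1/413132))) = -4757923/2363629 + 1172819/(525835/413132) = -4757923/2363629 + 1172819*(413132/525835) = -4757923/2363629 + 484529059108/525835 = 1145244433567942227/1242878855215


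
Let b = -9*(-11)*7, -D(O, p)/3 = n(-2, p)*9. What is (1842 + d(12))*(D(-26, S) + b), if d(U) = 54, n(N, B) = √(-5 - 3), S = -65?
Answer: 1313928 - 102384*I*√2 ≈ 1.3139e+6 - 1.4479e+5*I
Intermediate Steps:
n(N, B) = 2*I*√2 (n(N, B) = √(-8) = 2*I*√2)
D(O, p) = -54*I*√2 (D(O, p) = -3*2*I*√2*9 = -54*I*√2)
b = 693 (b = 99*7 = 693)
(1842 + d(12))*(D(-26, S) + b) = (1842 + 54)*(-54*I*√2 + 693) = 1896*(693 - 54*I*√2) = 1313928 - 102384*I*√2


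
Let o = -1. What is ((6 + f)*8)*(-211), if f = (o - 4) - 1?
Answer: 0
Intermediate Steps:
f = -6 (f = (-1 - 4) - 1 = -5 - 1 = -6)
((6 + f)*8)*(-211) = ((6 - 6)*8)*(-211) = (0*8)*(-211) = 0*(-211) = 0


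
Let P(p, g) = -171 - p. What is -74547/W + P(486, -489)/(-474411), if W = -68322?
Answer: 3934533819/3601412038 ≈ 1.0925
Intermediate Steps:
-74547/W + P(486, -489)/(-474411) = -74547/(-68322) + (-171 - 1*486)/(-474411) = -74547*(-1/68322) + (-171 - 486)*(-1/474411) = 24849/22774 - 657*(-1/474411) = 24849/22774 + 219/158137 = 3934533819/3601412038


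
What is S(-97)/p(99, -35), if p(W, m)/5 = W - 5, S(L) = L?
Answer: -97/470 ≈ -0.20638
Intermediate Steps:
p(W, m) = -25 + 5*W (p(W, m) = 5*(W - 5) = 5*(-5 + W) = -25 + 5*W)
S(-97)/p(99, -35) = -97/(-25 + 5*99) = -97/(-25 + 495) = -97/470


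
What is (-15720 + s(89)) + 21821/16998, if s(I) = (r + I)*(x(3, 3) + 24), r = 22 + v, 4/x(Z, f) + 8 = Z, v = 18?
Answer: -1081575623/84990 ≈ -12726.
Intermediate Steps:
x(Z, f) = 4/(-8 + Z)
r = 40 (r = 22 + 18 = 40)
s(I) = 928 + 116*I/5 (s(I) = (40 + I)*(4/(-8 + 3) + 24) = (40 + I)*(4/(-5) + 24) = (40 + I)*(4*(-1/5) + 24) = (40 + I)*(-4/5 + 24) = (40 + I)*(116/5) = 928 + 116*I/5)
(-15720 + s(89)) + 21821/16998 = (-15720 + (928 + (116/5)*89)) + 21821/16998 = (-15720 + (928 + 10324/5)) + 21821*(1/16998) = (-15720 + 14964/5) + 21821/16998 = -63636/5 + 21821/16998 = -1081575623/84990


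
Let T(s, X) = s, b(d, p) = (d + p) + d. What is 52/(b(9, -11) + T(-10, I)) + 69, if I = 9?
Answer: 155/3 ≈ 51.667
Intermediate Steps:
b(d, p) = p + 2*d
52/(b(9, -11) + T(-10, I)) + 69 = 52/((-11 + 2*9) - 10) + 69 = 52/((-11 + 18) - 10) + 69 = 52/(7 - 10) + 69 = 52/(-3) + 69 = 52*(-⅓) + 69 = -52/3 + 69 = 155/3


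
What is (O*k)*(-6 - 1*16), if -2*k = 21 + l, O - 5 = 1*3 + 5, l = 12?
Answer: 4719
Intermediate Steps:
O = 13 (O = 5 + (1*3 + 5) = 5 + (3 + 5) = 5 + 8 = 13)
k = -33/2 (k = -(21 + 12)/2 = -½*33 = -33/2 ≈ -16.500)
(O*k)*(-6 - 1*16) = (13*(-33/2))*(-6 - 1*16) = -429*(-6 - 16)/2 = -429/2*(-22) = 4719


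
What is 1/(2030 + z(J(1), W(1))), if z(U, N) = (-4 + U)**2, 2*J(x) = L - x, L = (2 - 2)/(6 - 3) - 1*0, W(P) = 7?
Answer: 4/8201 ≈ 0.00048775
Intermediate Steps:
L = 0 (L = 0/3 + 0 = 0*(1/3) + 0 = 0 + 0 = 0)
J(x) = -x/2 (J(x) = (0 - x)/2 = (-x)/2 = -x/2)
1/(2030 + z(J(1), W(1))) = 1/(2030 + (-4 - 1/2*1)**2) = 1/(2030 + (-4 - 1/2)**2) = 1/(2030 + (-9/2)**2) = 1/(2030 + 81/4) = 1/(8201/4) = 4/8201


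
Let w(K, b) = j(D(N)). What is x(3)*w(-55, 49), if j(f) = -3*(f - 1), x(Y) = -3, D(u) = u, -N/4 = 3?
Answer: -117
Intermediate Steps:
N = -12 (N = -4*3 = -12)
j(f) = 3 - 3*f (j(f) = -3*(-1 + f) = 3 - 3*f)
w(K, b) = 39 (w(K, b) = 3 - 3*(-12) = 3 + 36 = 39)
x(3)*w(-55, 49) = -3*39 = -117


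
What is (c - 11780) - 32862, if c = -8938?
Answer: -53580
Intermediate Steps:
(c - 11780) - 32862 = (-8938 - 11780) - 32862 = -20718 - 32862 = -53580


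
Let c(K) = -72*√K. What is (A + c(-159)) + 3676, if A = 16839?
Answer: 20515 - 72*I*√159 ≈ 20515.0 - 907.89*I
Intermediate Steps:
(A + c(-159)) + 3676 = (16839 - 72*I*√159) + 3676 = 20515 - 72*I*√159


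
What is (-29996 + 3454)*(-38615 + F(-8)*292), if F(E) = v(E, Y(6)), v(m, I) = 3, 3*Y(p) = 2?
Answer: 1001668538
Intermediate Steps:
Y(p) = ⅔ (Y(p) = (⅓)*2 = ⅔)
F(E) = 3
(-29996 + 3454)*(-38615 + F(-8)*292) = (-29996 + 3454)*(-38615 + 3*292) = -26542*(-38615 + 876) = -26542*(-37739) = 1001668538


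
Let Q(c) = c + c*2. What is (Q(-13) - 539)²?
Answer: 334084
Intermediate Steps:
Q(c) = 3*c (Q(c) = c + 2*c = 3*c)
(Q(-13) - 539)² = (3*(-13) - 539)² = (-39 - 539)² = (-578)² = 334084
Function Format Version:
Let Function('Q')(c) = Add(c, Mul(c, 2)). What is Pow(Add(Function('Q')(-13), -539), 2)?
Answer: 334084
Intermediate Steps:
Function('Q')(c) = Mul(3, c) (Function('Q')(c) = Add(c, Mul(2, c)) = Mul(3, c))
Pow(Add(Function('Q')(-13), -539), 2) = Pow(Add(Mul(3, -13), -539), 2) = Pow(Add(-39, -539), 2) = Pow(-578, 2) = 334084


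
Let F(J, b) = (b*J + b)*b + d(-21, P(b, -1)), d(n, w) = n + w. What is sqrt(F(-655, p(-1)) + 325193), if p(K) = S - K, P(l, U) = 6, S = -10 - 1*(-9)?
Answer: sqrt(325178) ≈ 570.24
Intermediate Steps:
S = -1 (S = -10 + 9 = -1)
p(K) = -1 - K
F(J, b) = -15 + b*(b + J*b) (F(J, b) = (b*J + b)*b + (-21 + 6) = (J*b + b)*b - 15 = (b + J*b)*b - 15 = b*(b + J*b) - 15 = -15 + b*(b + J*b))
sqrt(F(-655, p(-1)) + 325193) = sqrt((-15 + (-1 - 1*(-1))**2 - 655*(-1 - 1*(-1))**2) + 325193) = sqrt((-15 + (-1 + 1)**2 - 655*(-1 + 1)**2) + 325193) = sqrt((-15 + 0**2 - 655*0**2) + 325193) = sqrt((-15 + 0 - 655*0) + 325193) = sqrt((-15 + 0 + 0) + 325193) = sqrt(-15 + 325193) = sqrt(325178)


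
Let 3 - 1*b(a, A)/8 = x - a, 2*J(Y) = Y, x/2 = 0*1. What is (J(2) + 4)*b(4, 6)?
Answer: 280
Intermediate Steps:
x = 0 (x = 2*(0*1) = 2*0 = 0)
J(Y) = Y/2
b(a, A) = 24 + 8*a (b(a, A) = 24 - 8*(0 - a) = 24 - (-8)*a = 24 + 8*a)
(J(2) + 4)*b(4, 6) = ((1/2)*2 + 4)*(24 + 8*4) = (1 + 4)*(24 + 32) = 5*56 = 280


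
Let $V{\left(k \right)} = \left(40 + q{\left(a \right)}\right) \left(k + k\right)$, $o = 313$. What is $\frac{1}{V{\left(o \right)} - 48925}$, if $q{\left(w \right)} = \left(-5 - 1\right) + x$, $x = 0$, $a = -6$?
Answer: $- \frac{1}{27641} \approx -3.6178 \cdot 10^{-5}$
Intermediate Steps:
$q{\left(w \right)} = -6$ ($q{\left(w \right)} = \left(-5 - 1\right) + 0 = -6 + 0 = -6$)
$V{\left(k \right)} = 68 k$ ($V{\left(k \right)} = \left(40 - 6\right) \left(k + k\right) = 34 \cdot 2 k = 68 k$)
$\frac{1}{V{\left(o \right)} - 48925} = \frac{1}{68 \cdot 313 - 48925} = \frac{1}{21284 - 48925} = \frac{1}{-27641} = - \frac{1}{27641}$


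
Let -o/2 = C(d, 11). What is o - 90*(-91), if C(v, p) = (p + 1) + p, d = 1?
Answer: 8144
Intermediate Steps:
C(v, p) = 1 + 2*p (C(v, p) = (1 + p) + p = 1 + 2*p)
o = -46 (o = -2*(1 + 2*11) = -2*(1 + 22) = -2*23 = -46)
o - 90*(-91) = -46 - 90*(-91) = -46 + 8190 = 8144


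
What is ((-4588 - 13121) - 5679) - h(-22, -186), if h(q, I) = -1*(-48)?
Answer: -23436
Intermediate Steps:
h(q, I) = 48
((-4588 - 13121) - 5679) - h(-22, -186) = ((-4588 - 13121) - 5679) - 1*48 = (-17709 - 5679) - 48 = -23388 - 48 = -23436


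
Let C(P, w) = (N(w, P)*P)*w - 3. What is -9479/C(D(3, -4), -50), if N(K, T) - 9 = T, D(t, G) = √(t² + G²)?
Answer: 9479/3503 ≈ 2.7060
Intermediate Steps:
D(t, G) = √(G² + t²)
N(K, T) = 9 + T
C(P, w) = -3 + P*w*(9 + P) (C(P, w) = ((9 + P)*P)*w - 3 = (P*(9 + P))*w - 3 = P*w*(9 + P) - 3 = -3 + P*w*(9 + P))
-9479/C(D(3, -4), -50) = -9479/(-3 + √((-4)² + 3²)*(-50)*(9 + √((-4)² + 3²))) = -9479/(-3 + √(16 + 9)*(-50)*(9 + √(16 + 9))) = -9479/(-3 + √25*(-50)*(9 + √25)) = -9479/(-3 + 5*(-50)*(9 + 5)) = -9479/(-3 + 5*(-50)*14) = -9479/(-3 - 3500) = -9479/(-3503) = -9479*(-1/3503) = 9479/3503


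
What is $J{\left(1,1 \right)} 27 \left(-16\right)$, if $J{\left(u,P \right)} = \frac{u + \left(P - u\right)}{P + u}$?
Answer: $-216$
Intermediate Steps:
$J{\left(u,P \right)} = \frac{P}{P + u}$
$J{\left(1,1 \right)} 27 \left(-16\right) = 1 \frac{1}{1 + 1} \cdot 27 \left(-16\right) = 1 \cdot \frac{1}{2} \cdot 27 \left(-16\right) = \frac{1}{2} \cdot 27 \left(-16\right) = \frac{27}{2} \left(-16\right) = -216$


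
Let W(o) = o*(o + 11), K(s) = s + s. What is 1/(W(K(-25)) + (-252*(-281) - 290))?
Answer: 1/72472 ≈ 1.3798e-5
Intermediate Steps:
K(s) = 2*s
W(o) = o*(11 + o)
1/(W(K(-25)) + (-252*(-281) - 290)) = 1/((2*(-25))*(11 + 2*(-25)) + (-252*(-281) - 290)) = 1/(-50*(11 - 50) + (70812 - 290)) = 1/(-50*(-39) + 70522) = 1/(1950 + 70522) = 1/72472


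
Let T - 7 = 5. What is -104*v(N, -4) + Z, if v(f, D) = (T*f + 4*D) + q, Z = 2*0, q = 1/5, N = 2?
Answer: -4264/5 ≈ -852.80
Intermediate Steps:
q = ⅕ ≈ 0.20000
Z = 0
T = 12 (T = 7 + 5 = 12)
v(f, D) = ⅕ + 4*D + 12*f (v(f, D) = (12*f + 4*D) + ⅕ = (4*D + 12*f) + ⅕ = ⅕ + 4*D + 12*f)
-104*v(N, -4) + Z = -104*(⅕ + 4*(-4) + 12*2) + 0 = -104*(⅕ - 16 + 24) + 0 = -104*41/5 + 0 = -4264/5 + 0 = -4264/5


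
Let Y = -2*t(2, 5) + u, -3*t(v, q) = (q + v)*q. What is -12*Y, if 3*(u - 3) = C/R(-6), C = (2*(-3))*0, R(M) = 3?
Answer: -316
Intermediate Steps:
t(v, q) = -q*(q + v)/3 (t(v, q) = -(q + v)*q/3 = -q*(q + v)/3)
C = 0 (C = -6*0 = 0)
u = 3 (u = 3 + (0/3)/3 = 3 + (0*(⅓))/3 = 3 + (⅓)*0 = 3 + 0 = 3)
Y = 79/3 (Y = -(-2)*5*(5 + 2)/3 + 3 = -(-2)*5*7/3 + 3 = -2*(-35/3) + 3 = 70/3 + 3 = 79/3 ≈ 26.333)
-12*Y = -12*79/3 = -316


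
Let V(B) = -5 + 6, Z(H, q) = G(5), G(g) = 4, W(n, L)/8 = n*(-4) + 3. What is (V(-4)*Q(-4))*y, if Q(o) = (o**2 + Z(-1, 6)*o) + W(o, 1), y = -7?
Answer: -1064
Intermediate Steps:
W(n, L) = 24 - 32*n (W(n, L) = 8*(n*(-4) + 3) = 8*(-4*n + 3) = 8*(3 - 4*n) = 24 - 32*n)
Z(H, q) = 4
Q(o) = 24 + o**2 - 28*o (Q(o) = (o**2 + 4*o) + (24 - 32*o) = 24 + o**2 - 28*o)
V(B) = 1
(V(-4)*Q(-4))*y = (1*(24 + (-4)**2 - 28*(-4)))*(-7) = (1*(24 + 16 + 112))*(-7) = (1*152)*(-7) = 152*(-7) = -1064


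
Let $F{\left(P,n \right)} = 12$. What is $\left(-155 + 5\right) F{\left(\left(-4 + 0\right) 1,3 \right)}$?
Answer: $-1800$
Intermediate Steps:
$\left(-155 + 5\right) F{\left(\left(-4 + 0\right) 1,3 \right)} = \left(-155 + 5\right) 12 = \left(-150\right) 12 = -1800$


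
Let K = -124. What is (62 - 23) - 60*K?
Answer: 7479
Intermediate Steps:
(62 - 23) - 60*K = (62 - 23) - 60*(-124) = 39 + 7440 = 7479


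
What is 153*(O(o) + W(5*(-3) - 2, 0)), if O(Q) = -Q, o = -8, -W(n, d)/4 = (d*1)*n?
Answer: 1224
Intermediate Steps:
W(n, d) = -4*d*n (W(n, d) = -4*d*1*n = -4*d*n)
153*(O(o) + W(5*(-3) - 2, 0)) = 153*(-1*(-8) - 4*0*(5*(-3) - 2)) = 153*(8 - 4*0*(-15 - 2)) = 153*(8 - 4*0*(-17)) = 153*(8 + 0) = 153*8 = 1224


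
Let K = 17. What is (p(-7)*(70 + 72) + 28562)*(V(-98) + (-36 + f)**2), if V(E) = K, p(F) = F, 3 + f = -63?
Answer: 287286128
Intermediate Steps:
f = -66 (f = -3 - 63 = -66)
V(E) = 17
(p(-7)*(70 + 72) + 28562)*(V(-98) + (-36 + f)**2) = (-7*(70 + 72) + 28562)*(17 + (-36 - 66)**2) = (-7*142 + 28562)*(17 + (-102)**2) = (-994 + 28562)*(17 + 10404) = 27568*10421 = 287286128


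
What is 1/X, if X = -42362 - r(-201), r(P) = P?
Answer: -1/42161 ≈ -2.3719e-5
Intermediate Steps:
X = -42161 (X = -42362 - 1*(-201) = -42362 + 201 = -42161)
1/X = 1/(-42161) = -1/42161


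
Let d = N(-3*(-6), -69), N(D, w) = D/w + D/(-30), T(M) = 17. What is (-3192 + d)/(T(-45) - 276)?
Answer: 367179/29785 ≈ 12.328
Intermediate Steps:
N(D, w) = -D/30 + D/w (N(D, w) = D/w + D*(-1/30) = D/w - D/30 = -D/30 + D/w)
d = -99/115 (d = -(-1)*(-6)/10 - 3*(-6)/(-69) = -1/30*18 + 18*(-1/69) = -⅗ - 6/23 = -99/115 ≈ -0.86087)
(-3192 + d)/(T(-45) - 276) = (-3192 - 99/115)/(17 - 276) = -367179/115/(-259) = -367179/115*(-1/259) = 367179/29785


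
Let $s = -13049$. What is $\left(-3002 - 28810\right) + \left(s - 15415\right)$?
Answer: $-60276$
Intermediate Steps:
$\left(-3002 - 28810\right) + \left(s - 15415\right) = \left(-3002 - 28810\right) - 28464 = -31812 - 28464 = -60276$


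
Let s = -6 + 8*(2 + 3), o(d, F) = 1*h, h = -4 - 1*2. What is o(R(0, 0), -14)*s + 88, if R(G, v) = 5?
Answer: -116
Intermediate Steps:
h = -6 (h = -4 - 2 = -6)
o(d, F) = -6 (o(d, F) = 1*(-6) = -6)
s = 34 (s = -6 + 8*5 = -6 + 40 = 34)
o(R(0, 0), -14)*s + 88 = -6*34 + 88 = -204 + 88 = -116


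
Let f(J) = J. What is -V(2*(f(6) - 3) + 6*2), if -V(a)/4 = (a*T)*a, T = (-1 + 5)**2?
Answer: 20736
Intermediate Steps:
T = 16 (T = 4**2 = 16)
V(a) = -64*a**2 (V(a) = -4*a*16*a = -4*16*a*a = -64*a**2)
-V(2*(f(6) - 3) + 6*2) = -(-64)*(2*(6 - 3) + 6*2)**2 = -(-64)*(2*3 + 12)**2 = -(-64)*(6 + 12)**2 = -(-64)*18**2 = -(-64)*324 = -1*(-20736) = 20736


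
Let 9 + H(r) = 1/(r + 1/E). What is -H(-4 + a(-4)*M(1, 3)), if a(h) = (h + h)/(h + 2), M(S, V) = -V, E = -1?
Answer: 154/17 ≈ 9.0588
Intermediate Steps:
a(h) = 2*h/(2 + h) (a(h) = (2*h)/(2 + h) = 2*h/(2 + h))
H(r) = -9 + 1/(-1 + r) (H(r) = -9 + 1/(r + 1/(-1)) = -9 + 1/(r - 1) = -9 + 1/(-1 + r))
-H(-4 + a(-4)*M(1, 3)) = -(10 - 9*(-4 + (2*(-4)/(2 - 4))*(-1*3)))/(-1 + (-4 + (2*(-4)/(2 - 4))*(-1*3))) = -(10 - 9*(-4 + (2*(-4)/(-2))*(-3)))/(-1 + (-4 + (2*(-4)/(-2))*(-3))) = -(10 - 9*(-4 + (2*(-4)*(-½))*(-3)))/(-1 + (-4 + (2*(-4)*(-½))*(-3))) = -(10 - 9*(-4 + 4*(-3)))/(-1 + (-4 + 4*(-3))) = -(10 - 9*(-4 - 12))/(-1 + (-4 - 12)) = -(10 - 9*(-16))/(-1 - 16) = -(10 + 144)/(-17) = -(-1)*154/17 = -1*(-154/17) = 154/17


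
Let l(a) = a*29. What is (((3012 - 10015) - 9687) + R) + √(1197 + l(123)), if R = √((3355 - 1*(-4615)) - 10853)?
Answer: -16690 + 2*√1191 + 31*I*√3 ≈ -16621.0 + 53.694*I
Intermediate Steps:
l(a) = 29*a
R = 31*I*√3 (R = √((3355 + 4615) - 10853) = √(7970 - 10853) = √(-2883) = 31*I*√3 ≈ 53.694*I)
(((3012 - 10015) - 9687) + R) + √(1197 + l(123)) = (((3012 - 10015) - 9687) + 31*I*√3) + √(1197 + 29*123) = ((-7003 - 9687) + 31*I*√3) + √(1197 + 3567) = (-16690 + 31*I*√3) + √4764 = (-16690 + 31*I*√3) + 2*√1191 = -16690 + 2*√1191 + 31*I*√3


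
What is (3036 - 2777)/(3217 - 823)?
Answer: 37/342 ≈ 0.10819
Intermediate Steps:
(3036 - 2777)/(3217 - 823) = 259/2394 = 259*(1/2394) = 37/342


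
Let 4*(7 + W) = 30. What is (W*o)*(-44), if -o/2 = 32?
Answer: 1408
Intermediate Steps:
o = -64 (o = -2*32 = -64)
W = 1/2 (W = -7 + (1/4)*30 = -7 + 15/2 = 1/2 ≈ 0.50000)
(W*o)*(-44) = ((1/2)*(-64))*(-44) = -32*(-44) = 1408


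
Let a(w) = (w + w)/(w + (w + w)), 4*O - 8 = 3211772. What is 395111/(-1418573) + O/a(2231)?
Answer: 3417107502233/2837146 ≈ 1.2044e+6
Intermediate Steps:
O = 802945 (O = 2 + (1/4)*3211772 = 2 + 802943 = 802945)
a(w) = 2/3 (a(w) = (2*w)/(w + 2*w) = (2*w)/((3*w)) = (2*w)*(1/(3*w)) = 2/3)
395111/(-1418573) + O/a(2231) = 395111/(-1418573) + 802945/(2/3) = 395111*(-1/1418573) + 802945*(3/2) = -395111/1418573 + 2408835/2 = 3417107502233/2837146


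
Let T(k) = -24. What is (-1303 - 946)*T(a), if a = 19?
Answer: 53976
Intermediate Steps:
(-1303 - 946)*T(a) = (-1303 - 946)*(-24) = -2249*(-24) = 53976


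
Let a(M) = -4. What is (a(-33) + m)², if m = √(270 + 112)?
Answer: (4 - √382)² ≈ 241.64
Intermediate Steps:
m = √382 ≈ 19.545
(a(-33) + m)² = (-4 + √382)²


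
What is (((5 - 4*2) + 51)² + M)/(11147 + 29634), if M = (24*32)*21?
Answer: 18432/40781 ≈ 0.45198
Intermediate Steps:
M = 16128 (M = 768*21 = 16128)
(((5 - 4*2) + 51)² + M)/(11147 + 29634) = (((5 - 4*2) + 51)² + 16128)/(11147 + 29634) = (((5 - 8) + 51)² + 16128)/40781 = ((-3 + 51)² + 16128)*(1/40781) = (48² + 16128)*(1/40781) = (2304 + 16128)*(1/40781) = 18432*(1/40781) = 18432/40781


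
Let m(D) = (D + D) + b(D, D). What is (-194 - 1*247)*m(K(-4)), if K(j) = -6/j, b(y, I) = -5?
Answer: 882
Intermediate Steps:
m(D) = -5 + 2*D (m(D) = (D + D) - 5 = 2*D - 5 = -5 + 2*D)
(-194 - 1*247)*m(K(-4)) = (-194 - 1*247)*(-5 + 2*(-6/(-4))) = (-194 - 247)*(-5 + 2*(-6*(-1/4))) = -441*(-5 + 2*(3/2)) = -441*(-5 + 3) = -441*(-2) = 882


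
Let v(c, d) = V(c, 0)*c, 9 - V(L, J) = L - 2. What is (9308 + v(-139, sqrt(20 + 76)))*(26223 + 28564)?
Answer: -632351554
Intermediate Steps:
V(L, J) = 11 - L (V(L, J) = 9 - (L - 2) = 9 - (-2 + L) = 9 + (2 - L) = 11 - L)
v(c, d) = c*(11 - c) (v(c, d) = (11 - c)*c = c*(11 - c))
(9308 + v(-139, sqrt(20 + 76)))*(26223 + 28564) = (9308 - 139*(11 - 1*(-139)))*(26223 + 28564) = (9308 - 139*(11 + 139))*54787 = (9308 - 139*150)*54787 = (9308 - 20850)*54787 = -11542*54787 = -632351554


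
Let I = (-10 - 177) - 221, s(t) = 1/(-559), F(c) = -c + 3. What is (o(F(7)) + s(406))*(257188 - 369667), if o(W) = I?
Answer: 25653422967/559 ≈ 4.5892e+7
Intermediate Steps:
F(c) = 3 - c
s(t) = -1/559
I = -408 (I = -187 - 221 = -408)
o(W) = -408
(o(F(7)) + s(406))*(257188 - 369667) = (-408 - 1/559)*(257188 - 369667) = -228073/559*(-112479) = 25653422967/559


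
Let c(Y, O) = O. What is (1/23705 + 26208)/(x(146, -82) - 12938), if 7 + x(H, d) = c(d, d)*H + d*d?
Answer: -621260641/431265065 ≈ -1.4406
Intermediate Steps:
x(H, d) = -7 + d² + H*d (x(H, d) = -7 + (d*H + d*d) = -7 + (H*d + d²) = -7 + (d² + H*d) = -7 + d² + H*d)
(1/23705 + 26208)/(x(146, -82) - 12938) = (1/23705 + 26208)/((-7 + (-82)² + 146*(-82)) - 12938) = (1/23705 + 26208)/((-7 + 6724 - 11972) - 12938) = 621260641/(23705*(-5255 - 12938)) = (621260641/23705)/(-18193) = (621260641/23705)*(-1/18193) = -621260641/431265065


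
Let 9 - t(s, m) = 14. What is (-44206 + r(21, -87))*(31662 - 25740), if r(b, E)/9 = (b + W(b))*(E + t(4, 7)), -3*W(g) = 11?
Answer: -346780476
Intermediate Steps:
W(g) = -11/3 (W(g) = -1/3*11 = -11/3)
t(s, m) = -5 (t(s, m) = 9 - 1*14 = 9 - 14 = -5)
r(b, E) = 9*(-5 + E)*(-11/3 + b) (r(b, E) = 9*((b - 11/3)*(E - 5)) = 9*((-11/3 + b)*(-5 + E)) = 9*((-5 + E)*(-11/3 + b)) = 9*(-5 + E)*(-11/3 + b))
(-44206 + r(21, -87))*(31662 - 25740) = (-44206 + (165 - 45*21 - 33*(-87) + 9*(-87)*21))*(31662 - 25740) = (-44206 + (165 - 945 + 2871 - 16443))*5922 = (-44206 - 14352)*5922 = -58558*5922 = -346780476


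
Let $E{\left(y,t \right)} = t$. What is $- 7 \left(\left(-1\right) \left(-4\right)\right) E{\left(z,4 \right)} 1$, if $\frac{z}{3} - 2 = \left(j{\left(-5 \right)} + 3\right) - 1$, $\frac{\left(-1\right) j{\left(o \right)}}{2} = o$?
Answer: $-112$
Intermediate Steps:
$j{\left(o \right)} = - 2 o$
$z = 42$ ($z = 6 + 3 \left(\left(\left(-2\right) \left(-5\right) + 3\right) - 1\right) = 6 + 3 \left(\left(10 + 3\right) - 1\right) = 6 + 3 \left(13 - 1\right) = 6 + 3 \cdot 12 = 6 + 36 = 42$)
$- 7 \left(\left(-1\right) \left(-4\right)\right) E{\left(z,4 \right)} 1 = - 7 \left(\left(-1\right) \left(-4\right)\right) 4 \cdot 1 = \left(-7\right) 4 \cdot 4 \cdot 1 = \left(-28\right) 4 \cdot 1 = \left(-112\right) 1 = -112$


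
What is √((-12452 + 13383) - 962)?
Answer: I*√31 ≈ 5.5678*I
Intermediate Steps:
√((-12452 + 13383) - 962) = √(931 - 962) = √(-31) = I*√31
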